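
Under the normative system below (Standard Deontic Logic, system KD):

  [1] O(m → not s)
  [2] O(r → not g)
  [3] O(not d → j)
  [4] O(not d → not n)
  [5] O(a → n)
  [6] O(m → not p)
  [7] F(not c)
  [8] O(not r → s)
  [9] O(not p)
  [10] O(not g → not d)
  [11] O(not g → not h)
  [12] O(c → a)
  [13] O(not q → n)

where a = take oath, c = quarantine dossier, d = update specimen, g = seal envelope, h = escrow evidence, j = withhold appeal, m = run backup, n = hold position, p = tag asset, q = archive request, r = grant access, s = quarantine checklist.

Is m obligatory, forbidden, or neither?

F(not c) at premise 7 means O(c).
With premise 12, O(c → a), the K-axiom yields O(a).
Premise 5 is O(a → n); since O(a), deontic closure gives O(n).
The contrapositive of premise 4 (O(not d → not n)) is O(n → d), and O(n) is already established, so O(d).
The contrapositive of premise 10 (O(not g → not d)) is O(d → g), and O(d) is already established, so O(g).
The contrapositive of premise 2 (O(r → not g)) is O(g → not r), and O(g) is already established, so O(not r).
From O(not r) and premise 8, O(not r → s), we obtain O(s).
The contrapositive of premise 1 (O(m → not s)) is O(s → not m), and O(s) is already established, so O(not m).
Premises 3, 6, 9, 11, 13 do not contribute to this derivation.
Thus O(not m), which is F(m): m is forbidden.

Forbidden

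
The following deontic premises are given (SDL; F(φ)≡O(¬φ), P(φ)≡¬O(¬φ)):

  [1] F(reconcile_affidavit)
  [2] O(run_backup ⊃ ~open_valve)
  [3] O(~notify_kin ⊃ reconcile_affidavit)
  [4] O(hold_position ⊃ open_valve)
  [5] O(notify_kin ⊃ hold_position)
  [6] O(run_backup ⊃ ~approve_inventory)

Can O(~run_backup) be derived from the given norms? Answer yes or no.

Premise 1 is F(reconcile_affidavit), i.e. O(~reconcile_affidavit).
Premise 3 is O(~notify_kin ⊃ reconcile_affidavit); contrapositively O(~reconcile_affidavit ⊃ notify_kin). Since O(~reconcile_affidavit) holds, K gives O(notify_kin).
Premise 5 is O(notify_kin ⊃ hold_position); since O(notify_kin), deontic closure gives O(hold_position).
From O(hold_position) and premise 4, O(hold_position ⊃ open_valve), we obtain O(open_valve).
The contrapositive of premise 2 (O(run_backup ⊃ ~open_valve)) is O(open_valve ⊃ ~run_backup), and O(open_valve) is already established, so O(~run_backup).
Premise 6 does not contribute to this derivation.
So O(~run_backup) follows.

Yes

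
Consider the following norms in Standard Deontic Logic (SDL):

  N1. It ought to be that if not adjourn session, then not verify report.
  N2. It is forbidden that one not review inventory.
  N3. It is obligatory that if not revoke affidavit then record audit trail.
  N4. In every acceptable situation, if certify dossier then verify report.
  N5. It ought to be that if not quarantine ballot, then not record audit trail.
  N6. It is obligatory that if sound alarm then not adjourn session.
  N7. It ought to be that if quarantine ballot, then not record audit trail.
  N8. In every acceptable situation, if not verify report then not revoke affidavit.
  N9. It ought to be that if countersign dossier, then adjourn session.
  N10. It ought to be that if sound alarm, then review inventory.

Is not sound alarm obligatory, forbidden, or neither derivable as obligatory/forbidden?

Obligatory

By case analysis on quarantine_ballot: premise 7 gives O(quarantine_ballot → ¬record_audit_trail) and premise 5 gives O(¬quarantine_ballot → ¬record_audit_trail), so O(¬record_audit_trail) either way.
Premise 3, O(¬revoke_affidavit → record_audit_trail), contraposes to O(¬record_audit_trail → revoke_affidavit); with O(¬record_audit_trail) we get O(revoke_affidavit).
The contrapositive of premise 8 (O(¬verify_report → ¬revoke_affidavit)) is O(revoke_affidavit → verify_report), and O(revoke_affidavit) is already established, so O(verify_report).
The contrapositive of premise 1 (O(¬adjourn_session → ¬verify_report)) is O(verify_report → adjourn_session), and O(verify_report) is already established, so O(adjourn_session).
Premise 6 is O(sound_alarm → ¬adjourn_session); contrapositively O(adjourn_session → ¬sound_alarm). Since O(adjourn_session) holds, K gives O(¬sound_alarm).
Premises 2, 4, 9, 10 do not contribute to this derivation.
Hence ¬sound_alarm is obligatory.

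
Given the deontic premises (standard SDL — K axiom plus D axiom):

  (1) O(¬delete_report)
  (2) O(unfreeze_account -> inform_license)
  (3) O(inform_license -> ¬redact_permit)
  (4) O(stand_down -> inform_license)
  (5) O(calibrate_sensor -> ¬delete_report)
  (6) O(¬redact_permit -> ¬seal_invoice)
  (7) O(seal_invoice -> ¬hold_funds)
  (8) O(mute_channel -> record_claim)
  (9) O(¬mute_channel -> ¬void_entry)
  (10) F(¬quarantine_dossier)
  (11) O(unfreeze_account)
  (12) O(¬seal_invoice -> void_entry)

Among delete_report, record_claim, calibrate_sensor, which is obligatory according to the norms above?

Premise 11 states O(unfreeze_account) outright.
With premise 2, O(unfreeze_account -> inform_license), the K-axiom yields O(inform_license).
Premise 3 is O(inform_license -> ¬redact_permit); since O(inform_license), deontic closure gives O(¬redact_permit).
Applying K to premise 6 (O(¬redact_permit -> ¬seal_invoice)) and O(¬redact_permit) yields O(¬seal_invoice).
Applying K to premise 12 (O(¬seal_invoice -> void_entry)) and O(¬seal_invoice) yields O(void_entry).
Premise 9 is O(¬mute_channel -> ¬void_entry); contrapositively O(void_entry -> mute_channel). Since O(void_entry) holds, K gives O(mute_channel).
From O(mute_channel) and premise 8, O(mute_channel -> record_claim), we obtain O(record_claim).
So O(record_claim) holds — record_claim is obligatory. None of the other listed options is made obligatory by any chain of premises.

record_claim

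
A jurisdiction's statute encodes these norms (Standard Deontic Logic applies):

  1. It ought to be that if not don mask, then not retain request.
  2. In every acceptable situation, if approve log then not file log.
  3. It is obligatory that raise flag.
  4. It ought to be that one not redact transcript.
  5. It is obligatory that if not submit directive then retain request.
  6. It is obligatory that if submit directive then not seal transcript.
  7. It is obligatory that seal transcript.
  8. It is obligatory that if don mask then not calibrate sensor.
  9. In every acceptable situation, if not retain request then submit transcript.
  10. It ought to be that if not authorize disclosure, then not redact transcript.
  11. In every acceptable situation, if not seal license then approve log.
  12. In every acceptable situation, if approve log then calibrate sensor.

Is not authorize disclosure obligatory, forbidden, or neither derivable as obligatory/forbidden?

Premise 10 is O(¬authorize_disclosure → ¬redact_transcript); even if O(¬redact_transcript) held, inferring O(¬authorize_disclosure) would be affirming the consequent — invalid.
No premise or chain of K-axiom applications forces O(¬authorize_disclosure), and none forces O(authorize_disclosure). So ¬authorize_disclosure is neither obligatory nor forbidden under these norms.

Neither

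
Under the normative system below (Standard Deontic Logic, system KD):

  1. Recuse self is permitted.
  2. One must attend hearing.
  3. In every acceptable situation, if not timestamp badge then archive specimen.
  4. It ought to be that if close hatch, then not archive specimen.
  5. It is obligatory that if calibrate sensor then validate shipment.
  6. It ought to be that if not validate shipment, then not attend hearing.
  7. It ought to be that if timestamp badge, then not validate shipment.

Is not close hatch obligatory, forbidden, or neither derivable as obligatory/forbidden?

Premise 2 states O(attend_hearing) outright.
Premise 6, O(¬validate_shipment → ¬attend_hearing), contraposes to O(attend_hearing → validate_shipment); with O(attend_hearing) we get O(validate_shipment).
Premise 7, O(timestamp_badge → ¬validate_shipment), contraposes to O(validate_shipment → ¬timestamp_badge); with O(validate_shipment) we get O(¬timestamp_badge).
Applying K to premise 3 (O(¬timestamp_badge → archive_specimen)) and O(¬timestamp_badge) yields O(archive_specimen).
Premise 4 is O(close_hatch → ¬archive_specimen); contrapositively O(archive_specimen → ¬close_hatch). Since O(archive_specimen) holds, K gives O(¬close_hatch).
Premises 1, 5 do not contribute to this derivation.
Hence ¬close_hatch is obligatory.

Obligatory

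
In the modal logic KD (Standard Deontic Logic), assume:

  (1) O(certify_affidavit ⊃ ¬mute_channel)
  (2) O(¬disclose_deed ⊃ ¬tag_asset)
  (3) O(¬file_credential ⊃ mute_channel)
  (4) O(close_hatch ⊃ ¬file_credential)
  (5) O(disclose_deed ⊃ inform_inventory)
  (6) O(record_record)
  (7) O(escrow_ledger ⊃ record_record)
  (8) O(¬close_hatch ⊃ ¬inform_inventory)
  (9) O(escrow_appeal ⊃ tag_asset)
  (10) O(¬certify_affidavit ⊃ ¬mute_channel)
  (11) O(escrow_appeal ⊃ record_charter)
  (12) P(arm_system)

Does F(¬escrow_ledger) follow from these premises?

Premise 7 is O(escrow_ledger ⊃ record_record); even if O(record_record) held, inferring O(escrow_ledger) would be affirming the consequent — invalid.
No other premise forces O(escrow_ledger). An ideal world satisfying every premise can still have ¬escrow_ledger true, so F(¬escrow_ledger) is not derivable.

No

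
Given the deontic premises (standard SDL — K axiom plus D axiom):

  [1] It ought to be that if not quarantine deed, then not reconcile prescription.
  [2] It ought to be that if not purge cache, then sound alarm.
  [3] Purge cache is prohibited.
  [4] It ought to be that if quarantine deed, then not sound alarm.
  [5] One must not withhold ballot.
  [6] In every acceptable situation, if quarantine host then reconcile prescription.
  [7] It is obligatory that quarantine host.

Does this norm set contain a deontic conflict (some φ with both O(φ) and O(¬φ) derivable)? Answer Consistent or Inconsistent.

Inconsistent

Premise 7 states O(quarantine_host) outright.
With premise 6, O(quarantine_host → reconcile_prescription), the K-axiom yields O(reconcile_prescription).
Premise 1 is O(¬quarantine_deed → ¬reconcile_prescription); contrapositively O(reconcile_prescription → quarantine_deed). Since O(reconcile_prescription) holds, K gives O(quarantine_deed).
Applying K to premise 4 (O(quarantine_deed → ¬sound_alarm)) and O(quarantine_deed) yields O(¬sound_alarm).
The contrapositive of premise 2 (O(¬purge_cache → sound_alarm)) is O(¬sound_alarm → purge_cache), and O(¬sound_alarm) is already established, so O(purge_cache).
However, F(purge_cache) at premise 3 amounts to O(¬purge_cache).
We now have both O(purge_cache) and O(¬purge_cache) — purge_cache is simultaneously obligatory and forbidden, violating the D-axiom.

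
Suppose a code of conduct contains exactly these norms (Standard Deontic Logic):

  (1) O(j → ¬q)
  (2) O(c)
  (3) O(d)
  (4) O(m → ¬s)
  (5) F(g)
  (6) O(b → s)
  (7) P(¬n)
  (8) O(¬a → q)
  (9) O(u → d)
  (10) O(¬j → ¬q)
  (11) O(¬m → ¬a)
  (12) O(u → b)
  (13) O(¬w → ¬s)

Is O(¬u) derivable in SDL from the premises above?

Premises 10 and 1 cover both cases: O(¬j → ¬q) and O(j → ¬q). Since ¬j ∨ j is a tautology, O(¬q) follows.
The contrapositive of premise 8 (O(¬a → q)) is O(¬q → a), and O(¬q) is already established, so O(a).
Premise 11 is O(¬m → ¬a); contrapositively O(a → m). Since O(a) holds, K gives O(m).
With premise 4, O(m → ¬s), the K-axiom yields O(¬s).
Premise 6, O(b → s), contraposes to O(¬s → ¬b); with O(¬s) we get O(¬b).
The contrapositive of premise 12 (O(u → b)) is O(¬b → ¬u), and O(¬b) is already established, so O(¬u).
Premises 2, 3, 5, 7, 9, 13 do not contribute to this derivation.
So O(¬u) follows.

Yes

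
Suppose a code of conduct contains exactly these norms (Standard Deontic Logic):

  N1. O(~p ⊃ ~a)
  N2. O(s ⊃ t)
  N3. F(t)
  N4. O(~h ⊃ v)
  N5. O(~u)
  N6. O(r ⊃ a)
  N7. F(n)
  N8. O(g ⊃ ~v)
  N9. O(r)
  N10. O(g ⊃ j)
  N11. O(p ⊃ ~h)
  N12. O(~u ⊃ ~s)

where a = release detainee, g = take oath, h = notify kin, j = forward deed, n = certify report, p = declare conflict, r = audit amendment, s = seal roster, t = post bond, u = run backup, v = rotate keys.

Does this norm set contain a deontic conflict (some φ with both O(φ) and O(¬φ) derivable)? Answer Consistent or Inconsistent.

Consistent

Premise 2 is O(s ⊃ t), but O(s) is not derivable from the premises, so it does not yield O(t).
So O(t) is not derivable, and the apparent clash with O(~t) does not arise.
A world satisfying every obligation exists (e.g. a=true, g=false, h=false, j=false, n=false, p=true, r=true, s=false, t=false, u=false, v=true); no atom is both obligatory and forbidden, so the set is consistent.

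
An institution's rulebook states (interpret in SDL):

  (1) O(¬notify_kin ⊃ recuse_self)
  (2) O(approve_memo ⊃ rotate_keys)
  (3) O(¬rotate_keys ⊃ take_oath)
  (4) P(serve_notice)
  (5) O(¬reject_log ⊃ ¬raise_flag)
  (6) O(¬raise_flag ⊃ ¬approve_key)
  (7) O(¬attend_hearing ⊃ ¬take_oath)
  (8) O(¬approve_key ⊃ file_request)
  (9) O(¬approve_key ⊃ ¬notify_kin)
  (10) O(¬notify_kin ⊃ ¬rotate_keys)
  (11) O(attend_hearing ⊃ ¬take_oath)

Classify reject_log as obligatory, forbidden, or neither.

Obligatory

By case analysis on attend_hearing: premise 11 gives O(attend_hearing ⊃ ¬take_oath) and premise 7 gives O(¬attend_hearing ⊃ ¬take_oath), so O(¬take_oath) either way.
Premise 3 is O(¬rotate_keys ⊃ take_oath); contrapositively O(¬take_oath ⊃ rotate_keys). Since O(¬take_oath) holds, K gives O(rotate_keys).
Premise 10, O(¬notify_kin ⊃ ¬rotate_keys), contraposes to O(rotate_keys ⊃ notify_kin); with O(rotate_keys) we get O(notify_kin).
The contrapositive of premise 9 (O(¬approve_key ⊃ ¬notify_kin)) is O(notify_kin ⊃ approve_key), and O(notify_kin) is already established, so O(approve_key).
Premise 6, O(¬raise_flag ⊃ ¬approve_key), contraposes to O(approve_key ⊃ raise_flag); with O(approve_key) we get O(raise_flag).
Premise 5 is O(¬reject_log ⊃ ¬raise_flag); contrapositively O(raise_flag ⊃ reject_log). Since O(raise_flag) holds, K gives O(reject_log).
Premises 1, 2, 4, 8 do not contribute to this derivation.
Hence reject_log is obligatory.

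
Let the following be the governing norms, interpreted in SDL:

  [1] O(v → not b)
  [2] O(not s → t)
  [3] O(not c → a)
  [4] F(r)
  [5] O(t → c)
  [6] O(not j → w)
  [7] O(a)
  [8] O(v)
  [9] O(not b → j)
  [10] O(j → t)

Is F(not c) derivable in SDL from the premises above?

From premise 8 we have O(v).
With premise 1, O(v → not b), the K-axiom yields O(not b).
Applying K to premise 9 (O(not b → j)) and O(not b) yields O(j).
From O(j) and premise 10, O(j → t), we obtain O(t).
With premise 5, O(t → c), the K-axiom yields O(c).
Premises 2, 3, 4, 6, 7 do not contribute to this derivation.
So O(c) holds, i.e. F(not c). The claim follows.

Yes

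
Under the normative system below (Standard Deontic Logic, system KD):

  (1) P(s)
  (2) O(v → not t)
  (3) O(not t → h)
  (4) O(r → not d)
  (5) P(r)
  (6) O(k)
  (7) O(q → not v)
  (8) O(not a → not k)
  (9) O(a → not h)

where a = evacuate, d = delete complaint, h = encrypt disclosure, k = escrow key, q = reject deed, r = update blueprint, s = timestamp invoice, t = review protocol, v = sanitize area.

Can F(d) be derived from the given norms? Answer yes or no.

No

Premise 4 is O(r → not d), but O(r) is not derivable from the premises (the permission P(r) asserts only not O(not r), not O(r)), so it does not yield O(not d).
No other premise forces O(not d). An ideal world satisfying every premise can still have d true, so F(d) is not derivable.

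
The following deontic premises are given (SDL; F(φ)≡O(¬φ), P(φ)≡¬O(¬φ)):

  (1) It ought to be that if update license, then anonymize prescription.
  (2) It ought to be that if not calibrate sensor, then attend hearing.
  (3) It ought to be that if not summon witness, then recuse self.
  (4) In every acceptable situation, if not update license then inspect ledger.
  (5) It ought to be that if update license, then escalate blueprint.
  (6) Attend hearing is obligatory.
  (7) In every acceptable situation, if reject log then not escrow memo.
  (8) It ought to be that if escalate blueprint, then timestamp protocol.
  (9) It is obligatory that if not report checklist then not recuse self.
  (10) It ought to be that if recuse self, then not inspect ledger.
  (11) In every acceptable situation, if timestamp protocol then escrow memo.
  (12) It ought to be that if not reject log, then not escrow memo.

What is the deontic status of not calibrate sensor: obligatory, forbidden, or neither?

Premise 2 is O(¬calibrate_sensor → attend_hearing); even if O(attend_hearing) held, inferring O(¬calibrate_sensor) would be affirming the consequent — invalid.
No premise or chain of K-axiom applications forces O(¬calibrate_sensor), and none forces O(calibrate_sensor). So ¬calibrate_sensor is neither obligatory nor forbidden under these norms.

Neither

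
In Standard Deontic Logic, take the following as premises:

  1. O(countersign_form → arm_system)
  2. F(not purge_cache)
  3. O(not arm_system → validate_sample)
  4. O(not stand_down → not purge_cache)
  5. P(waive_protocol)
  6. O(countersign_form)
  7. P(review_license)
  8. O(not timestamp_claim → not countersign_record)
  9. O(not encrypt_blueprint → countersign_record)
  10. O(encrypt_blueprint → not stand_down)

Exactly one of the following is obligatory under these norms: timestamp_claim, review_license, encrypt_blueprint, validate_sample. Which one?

timestamp_claim

Premise 2 is F(not purge_cache), i.e. O(purge_cache).
Premise 4 is O(not stand_down → not purge_cache); contrapositively O(purge_cache → stand_down). Since O(purge_cache) holds, K gives O(stand_down).
Premise 10, O(encrypt_blueprint → not stand_down), contraposes to O(stand_down → not encrypt_blueprint); with O(stand_down) we get O(not encrypt_blueprint).
From O(not encrypt_blueprint) and premise 9, O(not encrypt_blueprint → countersign_record), we obtain O(countersign_record).
The contrapositive of premise 8 (O(not timestamp_claim → not countersign_record)) is O(countersign_record → timestamp_claim), and O(countersign_record) is already established, so O(timestamp_claim).
So O(timestamp_claim) holds — timestamp_claim is obligatory. None of the other listed options is made obligatory by any chain of premises.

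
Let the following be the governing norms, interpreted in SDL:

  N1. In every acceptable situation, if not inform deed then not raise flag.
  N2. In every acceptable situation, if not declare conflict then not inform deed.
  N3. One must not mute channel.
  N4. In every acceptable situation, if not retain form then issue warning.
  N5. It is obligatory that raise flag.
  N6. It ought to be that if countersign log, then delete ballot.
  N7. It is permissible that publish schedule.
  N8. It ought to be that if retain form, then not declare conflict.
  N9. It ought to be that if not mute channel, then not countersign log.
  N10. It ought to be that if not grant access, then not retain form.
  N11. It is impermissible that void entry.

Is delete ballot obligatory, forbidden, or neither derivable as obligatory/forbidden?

Premise 6 is O(countersign_log → delete_ballot), but O(countersign_log) is not derivable from the premises, so it does not yield O(delete_ballot).
No premise or chain of K-axiom applications forces O(delete_ballot), and none forces O(¬delete_ballot). So delete_ballot is neither obligatory nor forbidden under these norms.

Neither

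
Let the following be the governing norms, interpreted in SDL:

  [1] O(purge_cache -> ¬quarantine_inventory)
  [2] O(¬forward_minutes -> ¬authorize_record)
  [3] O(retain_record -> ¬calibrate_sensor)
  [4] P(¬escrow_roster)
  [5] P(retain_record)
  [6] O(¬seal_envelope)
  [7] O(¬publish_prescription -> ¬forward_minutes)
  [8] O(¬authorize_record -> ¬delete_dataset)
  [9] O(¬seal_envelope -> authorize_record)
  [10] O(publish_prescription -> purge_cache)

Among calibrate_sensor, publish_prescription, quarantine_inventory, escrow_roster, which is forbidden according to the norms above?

quarantine_inventory

Premise 6 states O(¬seal_envelope) outright.
With premise 9, O(¬seal_envelope -> authorize_record), the K-axiom yields O(authorize_record).
The contrapositive of premise 2 (O(¬forward_minutes -> ¬authorize_record)) is O(authorize_record -> forward_minutes), and O(authorize_record) is already established, so O(forward_minutes).
The contrapositive of premise 7 (O(¬publish_prescription -> ¬forward_minutes)) is O(forward_minutes -> publish_prescription), and O(forward_minutes) is already established, so O(publish_prescription).
Applying K to premise 10 (O(publish_prescription -> purge_cache)) and O(publish_prescription) yields O(purge_cache).
Premise 1 is O(purge_cache -> ¬quarantine_inventory); since O(purge_cache), deontic closure gives O(¬quarantine_inventory).
So O(¬quarantine_inventory) holds, i.e. quarantine_inventory is forbidden. None of the other listed options is forbidden under the premises.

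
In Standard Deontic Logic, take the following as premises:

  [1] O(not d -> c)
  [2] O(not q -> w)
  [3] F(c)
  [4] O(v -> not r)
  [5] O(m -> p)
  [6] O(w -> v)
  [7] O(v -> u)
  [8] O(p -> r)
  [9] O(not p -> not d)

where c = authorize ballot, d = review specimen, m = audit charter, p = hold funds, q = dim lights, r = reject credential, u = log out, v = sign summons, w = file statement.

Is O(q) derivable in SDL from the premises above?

F(c) at premise 3 means O(not c).
The contrapositive of premise 1 (O(not d -> c)) is O(not c -> d), and O(not c) is already established, so O(d).
The contrapositive of premise 9 (O(not p -> not d)) is O(d -> p), and O(d) is already established, so O(p).
Applying K to premise 8 (O(p -> r)) and O(p) yields O(r).
The contrapositive of premise 4 (O(v -> not r)) is O(r -> not v), and O(r) is already established, so O(not v).
The contrapositive of premise 6 (O(w -> v)) is O(not v -> not w), and O(not v) is already established, so O(not w).
The contrapositive of premise 2 (O(not q -> w)) is O(not w -> q), and O(not w) is already established, so O(q).
Premises 5, 7 do not contribute to this derivation.
So O(q) follows.

Yes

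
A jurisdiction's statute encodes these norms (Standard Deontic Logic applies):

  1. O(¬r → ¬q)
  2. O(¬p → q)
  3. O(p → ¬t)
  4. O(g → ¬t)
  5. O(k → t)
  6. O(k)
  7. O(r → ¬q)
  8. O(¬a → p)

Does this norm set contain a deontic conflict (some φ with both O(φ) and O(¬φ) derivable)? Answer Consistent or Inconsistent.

Premises 7 and 1 are O(r → ¬q) and O(¬r → ¬q); every ideal world satisfies r or ¬r, so in either case ¬q holds — hence O(¬q).
Premise 2, O(¬p → q), contraposes to O(¬q → p); with O(¬q) we get O(p).
With premise 3, O(p → ¬t), the K-axiom yields O(¬t).
Premise 5 is O(k → t); contrapositively O(¬t → ¬k). Since O(¬t) holds, K gives O(¬k).
But premise 6 directly asserts O(k).
We now have both O(¬k) and O(k) — k is simultaneously obligatory and forbidden, violating the D-axiom.

Inconsistent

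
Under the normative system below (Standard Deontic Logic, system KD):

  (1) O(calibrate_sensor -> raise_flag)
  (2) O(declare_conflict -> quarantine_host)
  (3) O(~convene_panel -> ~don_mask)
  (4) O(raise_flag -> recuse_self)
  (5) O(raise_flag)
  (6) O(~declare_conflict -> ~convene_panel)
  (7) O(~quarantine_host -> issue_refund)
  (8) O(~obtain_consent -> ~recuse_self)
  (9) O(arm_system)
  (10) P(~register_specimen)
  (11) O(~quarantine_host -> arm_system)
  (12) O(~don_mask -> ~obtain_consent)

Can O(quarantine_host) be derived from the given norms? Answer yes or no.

Yes

Premise 5 gives O(raise_flag).
With premise 4, O(raise_flag -> recuse_self), the K-axiom yields O(recuse_self).
Premise 8, O(~obtain_consent -> ~recuse_self), contraposes to O(recuse_self -> obtain_consent); with O(recuse_self) we get O(obtain_consent).
Premise 12 is O(~don_mask -> ~obtain_consent); contrapositively O(obtain_consent -> don_mask). Since O(obtain_consent) holds, K gives O(don_mask).
The contrapositive of premise 3 (O(~convene_panel -> ~don_mask)) is O(don_mask -> convene_panel), and O(don_mask) is already established, so O(convene_panel).
Premise 6, O(~declare_conflict -> ~convene_panel), contraposes to O(convene_panel -> declare_conflict); with O(convene_panel) we get O(declare_conflict).
Applying K to premise 2 (O(declare_conflict -> quarantine_host)) and O(declare_conflict) yields O(quarantine_host).
Premises 1, 7, 9, 10, 11 do not contribute to this derivation.
So O(quarantine_host) follows.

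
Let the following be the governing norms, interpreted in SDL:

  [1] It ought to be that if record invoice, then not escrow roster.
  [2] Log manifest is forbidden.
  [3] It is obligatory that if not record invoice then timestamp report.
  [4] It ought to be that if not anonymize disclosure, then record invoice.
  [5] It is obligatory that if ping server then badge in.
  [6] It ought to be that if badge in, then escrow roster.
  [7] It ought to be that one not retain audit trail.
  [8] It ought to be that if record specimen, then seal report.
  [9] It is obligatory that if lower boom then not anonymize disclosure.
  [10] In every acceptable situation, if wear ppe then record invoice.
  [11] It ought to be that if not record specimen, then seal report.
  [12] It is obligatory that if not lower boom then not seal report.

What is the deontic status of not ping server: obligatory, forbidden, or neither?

By case analysis on record_specimen: premise 8 gives O(record_specimen → seal_report) and premise 11 gives O(¬record_specimen → seal_report), so O(seal_report) either way.
Premise 12 is O(¬lower_boom → ¬seal_report); contrapositively O(seal_report → lower_boom). Since O(seal_report) holds, K gives O(lower_boom).
Applying K to premise 9 (O(lower_boom → ¬anonymize_disclosure)) and O(lower_boom) yields O(¬anonymize_disclosure).
From O(¬anonymize_disclosure) and premise 4, O(¬anonymize_disclosure → record_invoice), we obtain O(record_invoice).
Applying K to premise 1 (O(record_invoice → ¬escrow_roster)) and O(record_invoice) yields O(¬escrow_roster).
Premise 6 is O(badge_in → escrow_roster); contrapositively O(¬escrow_roster → ¬badge_in). Since O(¬escrow_roster) holds, K gives O(¬badge_in).
Premise 5, O(ping_server → badge_in), contraposes to O(¬badge_in → ¬ping_server); with O(¬badge_in) we get O(¬ping_server).
Premises 2, 3, 7, 10 do not contribute to this derivation.
Hence ¬ping_server is obligatory.

Obligatory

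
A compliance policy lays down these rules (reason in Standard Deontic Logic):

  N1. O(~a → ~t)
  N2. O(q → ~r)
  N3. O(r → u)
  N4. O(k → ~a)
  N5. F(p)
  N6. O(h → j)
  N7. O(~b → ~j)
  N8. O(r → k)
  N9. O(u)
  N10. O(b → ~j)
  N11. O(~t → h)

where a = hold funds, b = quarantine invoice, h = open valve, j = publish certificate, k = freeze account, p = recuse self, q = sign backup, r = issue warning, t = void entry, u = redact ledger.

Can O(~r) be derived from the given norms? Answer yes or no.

Yes

Premises 7 and 10 cover both cases: O(~b → ~j) and O(b → ~j). Since ~b ∨ b is a tautology, O(~j) follows.
Premise 6, O(h → j), contraposes to O(~j → ~h); with O(~j) we get O(~h).
The contrapositive of premise 11 (O(~t → h)) is O(~h → t), and O(~h) is already established, so O(t).
Premise 1 is O(~a → ~t); contrapositively O(t → a). Since O(t) holds, K gives O(a).
Premise 4, O(k → ~a), contraposes to O(a → ~k); with O(a) we get O(~k).
Premise 8 is O(r → k); contrapositively O(~k → ~r). Since O(~k) holds, K gives O(~r).
Premises 2, 3, 5, 9 do not contribute to this derivation.
So O(~r) follows.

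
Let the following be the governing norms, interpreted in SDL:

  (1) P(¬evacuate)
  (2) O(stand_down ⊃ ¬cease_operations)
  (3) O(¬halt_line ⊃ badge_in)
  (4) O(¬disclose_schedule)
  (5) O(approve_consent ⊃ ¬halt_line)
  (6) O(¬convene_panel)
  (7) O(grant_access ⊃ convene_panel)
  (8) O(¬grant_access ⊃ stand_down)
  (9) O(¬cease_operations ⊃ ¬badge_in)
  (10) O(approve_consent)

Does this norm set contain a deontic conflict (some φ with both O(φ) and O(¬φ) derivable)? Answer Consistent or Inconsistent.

Inconsistent

Premise 10 gives O(approve_consent).
Premise 5 is O(approve_consent ⊃ ¬halt_line); since O(approve_consent), deontic closure gives O(¬halt_line).
From O(¬halt_line) and premise 3, O(¬halt_line ⊃ badge_in), we obtain O(badge_in).
The contrapositive of premise 9 (O(¬cease_operations ⊃ ¬badge_in)) is O(badge_in ⊃ cease_operations), and O(badge_in) is already established, so O(cease_operations).
Premise 2 is O(stand_down ⊃ ¬cease_operations); contrapositively O(cease_operations ⊃ ¬stand_down). Since O(cease_operations) holds, K gives O(¬stand_down).
The contrapositive of premise 8 (O(¬grant_access ⊃ stand_down)) is O(¬stand_down ⊃ grant_access), and O(¬stand_down) is already established, so O(grant_access).
With premise 7, O(grant_access ⊃ convene_panel), the K-axiom yields O(convene_panel).
But premise 6 directly asserts O(¬convene_panel).
We now have both O(convene_panel) and O(¬convene_panel) — convene_panel is simultaneously obligatory and forbidden, violating the D-axiom.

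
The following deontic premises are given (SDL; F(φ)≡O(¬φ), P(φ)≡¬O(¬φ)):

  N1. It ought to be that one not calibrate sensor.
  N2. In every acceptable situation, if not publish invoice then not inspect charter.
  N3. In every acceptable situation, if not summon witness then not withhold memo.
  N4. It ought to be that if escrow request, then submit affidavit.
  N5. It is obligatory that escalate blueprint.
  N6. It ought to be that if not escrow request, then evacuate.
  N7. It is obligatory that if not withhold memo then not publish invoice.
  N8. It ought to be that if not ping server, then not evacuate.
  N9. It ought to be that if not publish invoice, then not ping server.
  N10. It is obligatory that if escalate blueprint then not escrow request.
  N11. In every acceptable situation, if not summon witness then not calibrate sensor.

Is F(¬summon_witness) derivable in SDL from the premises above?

Premise 5 gives O(escalate_blueprint).
From O(escalate_blueprint) and premise 10, O(escalate_blueprint → ¬escrow_request), we obtain O(¬escrow_request).
Premise 6 is O(¬escrow_request → evacuate); since O(¬escrow_request), deontic closure gives O(evacuate).
Premise 8 is O(¬ping_server → ¬evacuate); contrapositively O(evacuate → ping_server). Since O(evacuate) holds, K gives O(ping_server).
Premise 9 is O(¬publish_invoice → ¬ping_server); contrapositively O(ping_server → publish_invoice). Since O(ping_server) holds, K gives O(publish_invoice).
Premise 7, O(¬withhold_memo → ¬publish_invoice), contraposes to O(publish_invoice → withhold_memo); with O(publish_invoice) we get O(withhold_memo).
Premise 3, O(¬summon_witness → ¬withhold_memo), contraposes to O(withhold_memo → summon_witness); with O(withhold_memo) we get O(summon_witness).
Premises 1, 2, 4, 11 do not contribute to this derivation.
So O(summon_witness) holds, i.e. F(¬summon_witness). The claim follows.

Yes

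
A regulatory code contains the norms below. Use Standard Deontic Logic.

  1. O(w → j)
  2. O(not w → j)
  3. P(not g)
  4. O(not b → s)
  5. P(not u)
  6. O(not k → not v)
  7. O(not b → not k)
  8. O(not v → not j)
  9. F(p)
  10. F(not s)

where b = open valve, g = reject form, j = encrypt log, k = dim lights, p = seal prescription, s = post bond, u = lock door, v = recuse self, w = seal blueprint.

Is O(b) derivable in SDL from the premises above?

Premises 1 and 2 are O(w → j) and O(not w → j); every ideal world satisfies w or not w, so in either case j holds — hence O(j).
The contrapositive of premise 8 (O(not v → not j)) is O(j → v), and O(j) is already established, so O(v).
The contrapositive of premise 6 (O(not k → not v)) is O(v → k), and O(v) is already established, so O(k).
Premise 7 is O(not b → not k); contrapositively O(k → b). Since O(k) holds, K gives O(b).
Premises 3, 4, 5, 9, 10 do not contribute to this derivation.
So O(b) follows.

Yes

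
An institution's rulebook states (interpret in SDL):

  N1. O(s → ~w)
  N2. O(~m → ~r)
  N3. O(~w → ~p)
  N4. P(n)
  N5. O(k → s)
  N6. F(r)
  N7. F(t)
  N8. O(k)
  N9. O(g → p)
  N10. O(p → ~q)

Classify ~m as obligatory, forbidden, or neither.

Premise 2 is O(~m → ~r); even if O(~r) held, inferring O(~m) would be affirming the consequent — invalid.
No premise or chain of K-axiom applications forces O(~m), and none forces O(m). So ~m is neither obligatory nor forbidden under these norms.

Neither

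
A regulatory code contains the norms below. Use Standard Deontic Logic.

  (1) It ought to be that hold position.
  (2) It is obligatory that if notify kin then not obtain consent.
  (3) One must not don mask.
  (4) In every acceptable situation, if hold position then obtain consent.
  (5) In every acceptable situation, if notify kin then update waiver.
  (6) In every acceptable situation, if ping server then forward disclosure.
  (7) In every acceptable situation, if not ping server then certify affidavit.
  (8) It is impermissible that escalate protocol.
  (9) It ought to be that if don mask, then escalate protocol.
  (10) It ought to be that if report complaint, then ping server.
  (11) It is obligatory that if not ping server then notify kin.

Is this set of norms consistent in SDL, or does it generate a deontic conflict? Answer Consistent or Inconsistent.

Consistent

Premise 9 is O(don_mask → escalate_protocol), but O(don_mask) is not derivable from the premises, so it does not yield O(escalate_protocol).
So O(escalate_protocol) is not derivable, and the apparent clash with O(¬escalate_protocol) does not arise.
A world satisfying every obligation exists (e.g. certify_affidavit=false, don_mask=false, escalate_protocol=false, forward_disclosure=true, hold_position=true, notify_kin=false, obtain_consent=true, ping_server=true, report_complaint=false, update_waiver=false); no atom is both obligatory and forbidden, so the set is consistent.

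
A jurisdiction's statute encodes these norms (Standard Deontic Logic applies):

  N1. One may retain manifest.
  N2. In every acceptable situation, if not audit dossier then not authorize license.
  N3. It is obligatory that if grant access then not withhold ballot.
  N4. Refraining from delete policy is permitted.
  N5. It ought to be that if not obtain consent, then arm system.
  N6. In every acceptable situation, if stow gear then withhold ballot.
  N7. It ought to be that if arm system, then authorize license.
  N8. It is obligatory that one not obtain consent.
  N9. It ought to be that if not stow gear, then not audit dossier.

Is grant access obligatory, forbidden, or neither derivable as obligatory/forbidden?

Premise 8 states O(¬obtain_consent) outright.
With premise 5, O(¬obtain_consent → arm_system), the K-axiom yields O(arm_system).
Applying K to premise 7 (O(arm_system → authorize_license)) and O(arm_system) yields O(authorize_license).
Premise 2 is O(¬audit_dossier → ¬authorize_license); contrapositively O(authorize_license → audit_dossier). Since O(authorize_license) holds, K gives O(audit_dossier).
Premise 9, O(¬stow_gear → ¬audit_dossier), contraposes to O(audit_dossier → stow_gear); with O(audit_dossier) we get O(stow_gear).
With premise 6, O(stow_gear → withhold_ballot), the K-axiom yields O(withhold_ballot).
Premise 3 is O(grant_access → ¬withhold_ballot); contrapositively O(withhold_ballot → ¬grant_access). Since O(withhold_ballot) holds, K gives O(¬grant_access).
Premises 1, 4 do not contribute to this derivation.
Thus O(¬grant_access), which is F(grant_access): grant_access is forbidden.

Forbidden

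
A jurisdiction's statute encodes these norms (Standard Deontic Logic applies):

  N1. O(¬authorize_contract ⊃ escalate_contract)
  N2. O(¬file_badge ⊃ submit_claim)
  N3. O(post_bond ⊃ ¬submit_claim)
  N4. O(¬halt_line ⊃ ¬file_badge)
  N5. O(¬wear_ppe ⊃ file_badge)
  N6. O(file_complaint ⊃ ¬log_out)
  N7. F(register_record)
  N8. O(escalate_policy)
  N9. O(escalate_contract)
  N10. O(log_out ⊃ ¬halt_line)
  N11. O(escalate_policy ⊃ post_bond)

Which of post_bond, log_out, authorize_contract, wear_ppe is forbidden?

log_out

Premise 8 gives O(escalate_policy).
From O(escalate_policy) and premise 11, O(escalate_policy ⊃ post_bond), we obtain O(post_bond).
From O(post_bond) and premise 3, O(post_bond ⊃ ¬submit_claim), we obtain O(¬submit_claim).
Premise 2 is O(¬file_badge ⊃ submit_claim); contrapositively O(¬submit_claim ⊃ file_badge). Since O(¬submit_claim) holds, K gives O(file_badge).
Premise 4 is O(¬halt_line ⊃ ¬file_badge); contrapositively O(file_badge ⊃ halt_line). Since O(file_badge) holds, K gives O(halt_line).
Premise 10, O(log_out ⊃ ¬halt_line), contraposes to O(halt_line ⊃ ¬log_out); with O(halt_line) we get O(¬log_out).
So O(¬log_out) holds, i.e. log_out is forbidden. None of the other listed options is forbidden under the premises.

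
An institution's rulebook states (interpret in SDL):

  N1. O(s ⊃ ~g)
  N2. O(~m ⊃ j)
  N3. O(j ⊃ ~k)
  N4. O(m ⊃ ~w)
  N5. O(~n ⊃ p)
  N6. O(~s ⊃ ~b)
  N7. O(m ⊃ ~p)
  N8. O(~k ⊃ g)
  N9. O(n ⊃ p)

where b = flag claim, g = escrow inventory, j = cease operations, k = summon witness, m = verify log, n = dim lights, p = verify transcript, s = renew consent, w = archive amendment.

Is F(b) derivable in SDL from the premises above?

Yes

Premises 9 and 5 cover both cases: O(n ⊃ p) and O(~n ⊃ p). Since n ∨ ~n is a tautology, O(p) follows.
Premise 7, O(m ⊃ ~p), contraposes to O(p ⊃ ~m); with O(p) we get O(~m).
From O(~m) and premise 2, O(~m ⊃ j), we obtain O(j).
Premise 3 is O(j ⊃ ~k); since O(j), deontic closure gives O(~k).
With premise 8, O(~k ⊃ g), the K-axiom yields O(g).
Premise 1 is O(s ⊃ ~g); contrapositively O(g ⊃ ~s). Since O(g) holds, K gives O(~s).
Applying K to premise 6 (O(~s ⊃ ~b)) and O(~s) yields O(~b).
Premise 4 does not contribute to this derivation.
So O(~b) holds, i.e. F(b). The claim follows.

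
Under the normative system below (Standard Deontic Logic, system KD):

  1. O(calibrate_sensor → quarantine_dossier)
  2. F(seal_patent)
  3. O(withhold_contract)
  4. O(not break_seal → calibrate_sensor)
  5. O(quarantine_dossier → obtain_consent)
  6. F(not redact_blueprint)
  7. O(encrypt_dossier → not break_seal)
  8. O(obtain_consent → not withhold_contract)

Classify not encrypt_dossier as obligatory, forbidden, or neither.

Premise 3 gives O(withhold_contract).
Premise 8 is O(obtain_consent → not withhold_contract); contrapositively O(withhold_contract → not obtain_consent). Since O(withhold_contract) holds, K gives O(not obtain_consent).
Premise 5, O(quarantine_dossier → obtain_consent), contraposes to O(not obtain_consent → not quarantine_dossier); with O(not obtain_consent) we get O(not quarantine_dossier).
Premise 1, O(calibrate_sensor → quarantine_dossier), contraposes to O(not quarantine_dossier → not calibrate_sensor); with O(not quarantine_dossier) we get O(not calibrate_sensor).
The contrapositive of premise 4 (O(not break_seal → calibrate_sensor)) is O(not calibrate_sensor → break_seal), and O(not calibrate_sensor) is already established, so O(break_seal).
Premise 7 is O(encrypt_dossier → not break_seal); contrapositively O(break_seal → not encrypt_dossier). Since O(break_seal) holds, K gives O(not encrypt_dossier).
Premises 2, 6 do not contribute to this derivation.
Hence not encrypt_dossier is obligatory.

Obligatory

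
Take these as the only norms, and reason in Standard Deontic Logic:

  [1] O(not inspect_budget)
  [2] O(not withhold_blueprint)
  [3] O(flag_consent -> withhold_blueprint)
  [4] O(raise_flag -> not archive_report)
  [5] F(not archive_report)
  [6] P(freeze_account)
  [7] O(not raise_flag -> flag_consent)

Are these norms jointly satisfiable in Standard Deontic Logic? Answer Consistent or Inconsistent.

Inconsistent

F(not archive_report) at premise 5 means O(archive_report).
Premise 4, O(raise_flag -> not archive_report), contraposes to O(archive_report -> not raise_flag); with O(archive_report) we get O(not raise_flag).
Applying K to premise 7 (O(not raise_flag -> flag_consent)) and O(not raise_flag) yields O(flag_consent).
From O(flag_consent) and premise 3, O(flag_consent -> withhold_blueprint), we obtain O(withhold_blueprint).
However, premise 2 gives O(not withhold_blueprint).
We now have both O(withhold_blueprint) and O(not withhold_blueprint) — withhold_blueprint is simultaneously obligatory and forbidden, violating the D-axiom.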